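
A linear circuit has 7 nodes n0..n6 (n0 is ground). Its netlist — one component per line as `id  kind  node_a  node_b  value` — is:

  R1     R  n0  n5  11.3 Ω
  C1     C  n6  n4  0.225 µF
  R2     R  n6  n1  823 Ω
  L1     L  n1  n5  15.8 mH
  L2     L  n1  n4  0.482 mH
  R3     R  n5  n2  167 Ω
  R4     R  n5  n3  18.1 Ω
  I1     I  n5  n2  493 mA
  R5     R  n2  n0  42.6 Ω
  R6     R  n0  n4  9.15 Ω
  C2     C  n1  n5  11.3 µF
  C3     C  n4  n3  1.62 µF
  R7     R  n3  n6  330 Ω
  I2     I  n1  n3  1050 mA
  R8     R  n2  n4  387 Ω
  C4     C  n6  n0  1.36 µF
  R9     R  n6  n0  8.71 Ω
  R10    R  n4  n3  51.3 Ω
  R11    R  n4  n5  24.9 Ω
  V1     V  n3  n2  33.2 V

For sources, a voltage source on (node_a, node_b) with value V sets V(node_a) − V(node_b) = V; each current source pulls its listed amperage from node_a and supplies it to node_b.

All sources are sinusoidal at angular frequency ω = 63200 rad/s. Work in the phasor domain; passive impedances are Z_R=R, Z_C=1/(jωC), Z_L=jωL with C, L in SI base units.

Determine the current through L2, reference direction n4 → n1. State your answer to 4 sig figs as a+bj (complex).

MNA unknowns: 6 node voltages V₁..V_6 plus 1 source current (V1)
R1: Y=0.08850+0.000j on G[0,5]
C1: Y=0.000+0.01422j on G[6,4]
R2: Y=0.001215+0.000j on G[6,1]
L1: Y=0.000-0.001001j on G[1,5]
L2: Y=0.000-0.03283j on G[1,4]
R3: Y=0.005988+0.000j on G[5,2]
R4: Y=0.05525+0.000j on G[5,3]
I1: z[5]−=0.493, z[2]+=0.493
R5: Y=0.02347+0.000j on G[2,0]
R6: Y=0.1093+0.000j on G[0,4]
C2: Y=0.000+0.7142j on G[1,5]
C3: Y=0.000+0.1024j on G[4,3]
R7: Y=0.003030+0.000j on G[3,6]
I2: z[1]−=1.05, z[3]+=1.05
R8: Y=0.002584+0.000j on G[2,4]
C4: Y=0.000+0.08595j on G[6,0]
R9: Y=0.1148+0.000j on G[6,0]
R10: Y=0.01949+0.000j on G[4,3]
R11: Y=0.04016+0.000j on G[4,5]
V1: row V3−V2=33.2, i_V1 at 3,2
solve → V1=-2.957-2.030j, V2=-19.92-7.447j, V3=13.28-7.447j, V4=6.425+3.653j, V5=-2.530-3.235j, V6=0.1992+0.3896j
aux → i_V1=-1.133-0.2287j

0.1866-0.3080j A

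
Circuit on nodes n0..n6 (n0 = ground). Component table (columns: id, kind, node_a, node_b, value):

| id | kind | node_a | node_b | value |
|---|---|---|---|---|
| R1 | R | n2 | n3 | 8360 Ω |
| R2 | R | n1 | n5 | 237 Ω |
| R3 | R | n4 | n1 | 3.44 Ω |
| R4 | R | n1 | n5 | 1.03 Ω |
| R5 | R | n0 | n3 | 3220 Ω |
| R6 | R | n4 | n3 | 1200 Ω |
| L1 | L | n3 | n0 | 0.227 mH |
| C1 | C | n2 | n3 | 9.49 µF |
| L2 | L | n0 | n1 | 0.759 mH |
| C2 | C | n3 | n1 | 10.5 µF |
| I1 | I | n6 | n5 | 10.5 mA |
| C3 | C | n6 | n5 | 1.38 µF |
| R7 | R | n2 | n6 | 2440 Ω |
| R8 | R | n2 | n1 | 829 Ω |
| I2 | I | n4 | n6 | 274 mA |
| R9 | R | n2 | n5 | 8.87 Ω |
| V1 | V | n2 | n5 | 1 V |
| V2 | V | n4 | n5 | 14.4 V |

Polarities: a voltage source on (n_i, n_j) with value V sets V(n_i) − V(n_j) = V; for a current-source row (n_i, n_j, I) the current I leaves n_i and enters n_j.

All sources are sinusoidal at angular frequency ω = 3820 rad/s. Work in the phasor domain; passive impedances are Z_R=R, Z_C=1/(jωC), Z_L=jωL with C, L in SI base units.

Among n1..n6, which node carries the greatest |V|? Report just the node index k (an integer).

6

Element admittances at ω=3820 rad/s:
  Y(R1) = 0.0001196+0.000j S between n2,n3
  Y(R2) = 0.004219+0.000j S between n1,n5
  Y(R3) = 0.2907+0.000j S between n4,n1
  Y(R4) = 0.9709+0.000j S between n1,n5
  Y(R5) = 0.0003106+0.000j S between n0,n3
  Y(R6) = 0.0008333+0.000j S between n4,n3
  Y(L1) = 0.000-1.153j S between n3,n0
  Y(C1) = 0.000+0.03625j S between n2,n3
  Y(L2) = 0.000-0.3449j S between n0,n1
  Y(C2) = 0.000+0.04011j S between n3,n1
  I1: injects 0.0105 A into n5 (from n6)
  Y(C3) = 0.000+0.005272j S between n6,n5
  Y(R7) = 0.0004098+0.000j S between n2,n6
  Y(R8) = 0.001206+0.000j S between n2,n1
  I2: injects 0.274 A into n6 (from n4)
  Y(R9) = 0.1127+0.000j S between n2,n5
  V1: constraint V(n2)−V(n5) = 1
  V2: constraint V(n4)−V(n5) = 14.4
Assemble and solve the 8×8 MNA system:
  V(n1)=-0.3407-0.02315j  V(n2)=-2.651+0.05558j  V(n3)=0.1019+0.006895j  V(n4)=10.75+0.05558j  V(n5)=-3.651+0.05558j  V(n6)=0.2178-49.71j
  i(V1)=-0.1067+0.07930j  i(V2)=-3.507-0.02293j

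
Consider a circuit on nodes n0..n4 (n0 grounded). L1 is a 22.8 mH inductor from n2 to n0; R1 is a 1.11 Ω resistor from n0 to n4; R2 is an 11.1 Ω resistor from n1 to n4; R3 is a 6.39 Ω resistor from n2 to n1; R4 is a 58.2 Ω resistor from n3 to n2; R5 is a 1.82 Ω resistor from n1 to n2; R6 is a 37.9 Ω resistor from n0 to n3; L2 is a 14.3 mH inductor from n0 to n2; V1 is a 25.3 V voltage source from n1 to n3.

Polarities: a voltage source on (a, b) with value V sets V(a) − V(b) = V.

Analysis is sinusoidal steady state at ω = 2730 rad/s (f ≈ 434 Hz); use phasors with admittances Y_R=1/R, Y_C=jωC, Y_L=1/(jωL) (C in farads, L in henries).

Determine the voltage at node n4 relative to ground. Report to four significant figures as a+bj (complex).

0.4884+0.1628j V

Element admittances at ω=2730 rad/s:
  Y(L1) = 0.000-0.01607j S between n2,n0
  Y(R1) = 0.9009+0.000j S between n0,n4
  Y(R2) = 0.09009+0.000j S between n1,n4
  Y(R3) = 0.1565+0.000j S between n2,n1
  Y(R4) = 0.01718+0.000j S between n3,n2
  Y(R5) = 0.5495+0.000j S between n1,n2
  Y(R6) = 0.02639+0.000j S between n0,n3
  Y(L2) = 0.000-0.02562j S between n0,n2
  V1: constraint V(n1)−V(n3) = 25.3
Assemble and solve the 5×5 MNA system:
  V(n1)=5.372+1.791j  V(n2)=4.652+2.059j  V(n3)=-19.93+1.791j  V(n4)=0.4884+0.1628j
  i(V1)=-0.9481+0.04264j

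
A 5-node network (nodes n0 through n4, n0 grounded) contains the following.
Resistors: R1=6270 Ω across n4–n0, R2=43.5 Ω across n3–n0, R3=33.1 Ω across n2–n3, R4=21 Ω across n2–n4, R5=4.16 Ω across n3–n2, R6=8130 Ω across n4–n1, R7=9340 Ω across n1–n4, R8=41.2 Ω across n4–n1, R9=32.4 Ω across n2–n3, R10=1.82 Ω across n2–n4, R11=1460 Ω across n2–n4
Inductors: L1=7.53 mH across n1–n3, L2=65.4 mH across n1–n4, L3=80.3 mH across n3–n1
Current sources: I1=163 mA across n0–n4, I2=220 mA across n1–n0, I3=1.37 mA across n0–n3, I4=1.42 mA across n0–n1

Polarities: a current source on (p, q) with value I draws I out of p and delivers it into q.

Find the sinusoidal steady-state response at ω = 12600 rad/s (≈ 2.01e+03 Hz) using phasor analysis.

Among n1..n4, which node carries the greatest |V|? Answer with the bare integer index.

Element admittances at ω=12600 rad/s:
  Y(R1) = 0.0001595+0.000j S between n4,n0
  Y(L1) = 0.000-0.01054j S between n1,n3
  Y(R2) = 0.02299+0.000j S between n3,n0
  Y(R3) = 0.03021+0.000j S between n2,n3
  I1: injects 0.163 A into n4 (from n0)
  Y(L2) = 0.000-0.001214j S between n1,n4
  Y(R4) = 0.04762+0.000j S between n2,n4
  Y(R5) = 0.2404+0.000j S between n3,n2
  Y(L3) = 0.000-0.0009884j S between n3,n1
  Y(R6) = 0.0001230+0.000j S between n4,n1
  Y(R7) = 0.0001071+0.000j S between n1,n4
  Y(R8) = 0.02427+0.000j S between n4,n1
  Y(R9) = 0.03086+0.000j S between n2,n3
  I2: injects 0.22 A into n0 (from n1)
  Y(R10) = 0.5495+0.000j S between n2,n4
  Y(R11) = 0.0006849+0.000j S between n2,n4
  I3: injects 0.00137 A into n3 (from n0)
  I4: injects 0.00142 A into n1 (from n0)
Assemble and solve the 4×4 MNA system:
  V(n1)=-9.254-3.987j  V(n2)=-2.372-0.2614j  V(n3)=-2.342+0.002737j  V(n4)=-2.388-0.3946j

1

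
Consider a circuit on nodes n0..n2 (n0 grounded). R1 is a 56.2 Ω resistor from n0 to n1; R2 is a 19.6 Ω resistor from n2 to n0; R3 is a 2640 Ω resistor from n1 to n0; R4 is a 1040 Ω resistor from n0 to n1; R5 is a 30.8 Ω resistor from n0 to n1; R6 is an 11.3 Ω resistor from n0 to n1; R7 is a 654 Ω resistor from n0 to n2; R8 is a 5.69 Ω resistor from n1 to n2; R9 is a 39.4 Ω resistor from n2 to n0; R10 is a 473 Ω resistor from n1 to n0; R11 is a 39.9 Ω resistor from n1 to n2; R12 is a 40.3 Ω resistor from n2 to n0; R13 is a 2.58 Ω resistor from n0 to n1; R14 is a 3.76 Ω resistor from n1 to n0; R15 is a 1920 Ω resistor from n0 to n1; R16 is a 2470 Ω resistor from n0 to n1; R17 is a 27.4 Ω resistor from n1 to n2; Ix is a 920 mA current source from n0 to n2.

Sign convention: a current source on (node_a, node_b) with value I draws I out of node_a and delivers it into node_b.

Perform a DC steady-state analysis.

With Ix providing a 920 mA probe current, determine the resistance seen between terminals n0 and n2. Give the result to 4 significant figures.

Element admittances at DC:
  Y(R1) = 0.01779 S between n0,n1
  Y(R2) = 0.05102 S between n2,n0
  Y(R3) = 0.0003788 S between n1,n0
  Y(R4) = 0.0009615 S between n0,n1
  Y(R5) = 0.03247 S between n0,n1
  Y(R6) = 0.08850 S between n0,n1
  Y(R7) = 0.001529 S between n0,n2
  Y(R8) = 0.1757 S between n1,n2
  Y(R9) = 0.02538 S between n2,n0
  Y(R10) = 0.002114 S between n1,n0
  Y(R11) = 0.02506 S between n1,n2
  Y(R12) = 0.02481 S between n2,n0
  Y(R13) = 0.3876 S between n0,n1
  Y(R14) = 0.2660 S between n1,n0
  Y(R15) = 0.0005208 S between n0,n1
  Y(R16) = 0.0004049 S between n0,n1
  Y(R17) = 0.03650 S between n1,n2
  Ix: injects 0.92 A into n2 (from n0)
Assemble and solve the 2×2 MNA system:
  V(n1)=0.7393  V(n2)=3.221

R_eq = 3.502 Ω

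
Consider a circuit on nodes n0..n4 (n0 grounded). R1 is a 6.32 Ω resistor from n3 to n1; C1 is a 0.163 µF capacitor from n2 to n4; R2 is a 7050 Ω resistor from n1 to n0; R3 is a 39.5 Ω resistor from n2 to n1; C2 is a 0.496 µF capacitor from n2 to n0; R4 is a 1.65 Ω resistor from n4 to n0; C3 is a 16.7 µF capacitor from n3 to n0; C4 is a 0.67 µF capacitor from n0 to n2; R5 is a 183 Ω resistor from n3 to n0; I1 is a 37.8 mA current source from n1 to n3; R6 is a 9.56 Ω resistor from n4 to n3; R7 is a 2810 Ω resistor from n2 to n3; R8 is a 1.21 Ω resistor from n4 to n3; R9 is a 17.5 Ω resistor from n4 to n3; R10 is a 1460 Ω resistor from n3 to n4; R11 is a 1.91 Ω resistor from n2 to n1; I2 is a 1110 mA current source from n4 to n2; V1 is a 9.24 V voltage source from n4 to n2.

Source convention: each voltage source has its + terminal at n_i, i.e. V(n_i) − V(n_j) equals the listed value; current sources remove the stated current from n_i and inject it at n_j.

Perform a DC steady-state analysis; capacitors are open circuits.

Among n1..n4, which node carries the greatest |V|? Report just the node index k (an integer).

2

Apply KCL at each of the 4 non-ground nodes and solve the resulting linear system.
Node n1: branches {R1, R2, R3, I1, R11} → V_1 = -7.436
Node n2: branches {C1, R3, C2, C4, R7, R11, I2, V1} → V_2 = -9.229
Node n3: branches {R1, C3, R5, I1, R6, R7, R8, R9, R10} → V_3 = -0.9815
Node n4: branches {C1, R4, R6, R8, R9, R10, I2, V1} → V_4 = 0.01059
Source currents: i(V1)=-2.097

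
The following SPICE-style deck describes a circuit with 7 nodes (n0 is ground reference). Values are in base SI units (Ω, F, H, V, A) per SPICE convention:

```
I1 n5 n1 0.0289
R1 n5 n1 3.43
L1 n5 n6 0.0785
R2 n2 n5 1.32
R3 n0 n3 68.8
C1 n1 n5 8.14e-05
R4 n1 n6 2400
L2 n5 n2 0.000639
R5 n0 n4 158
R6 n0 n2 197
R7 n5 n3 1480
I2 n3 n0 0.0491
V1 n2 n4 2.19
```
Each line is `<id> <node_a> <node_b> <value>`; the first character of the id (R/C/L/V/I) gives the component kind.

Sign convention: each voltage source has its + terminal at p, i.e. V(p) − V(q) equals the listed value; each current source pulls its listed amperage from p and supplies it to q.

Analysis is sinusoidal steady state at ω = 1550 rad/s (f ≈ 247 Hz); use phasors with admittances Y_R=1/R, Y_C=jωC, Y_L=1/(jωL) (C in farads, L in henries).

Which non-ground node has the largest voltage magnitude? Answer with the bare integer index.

3

Apply KCL at each of the 6 non-ground nodes and solve the resulting linear system.
Node n1: branches {I1, R1, C1, R4} → V_1 = 1.051-0.03772j
Node n2: branches {R2, L2, R6, V1} → V_2 = 0.9693+9.524e-05j
Node n3: branches {R3, R7, I2} → V_3 = -3.185-7.473e-05j
Node n4: branches {R5, V1} → V_4 = -1.221+9.524e-05j
Node n5: branches {I1, R1, L1, R2, C1, L2, R7} → V_5 = 0.9679-0.001682j
Node n6: branches {L1, R4} → V_6 = 0.9700+0.002443j
Source currents: i(V1)=-0.007726+6.028e-07j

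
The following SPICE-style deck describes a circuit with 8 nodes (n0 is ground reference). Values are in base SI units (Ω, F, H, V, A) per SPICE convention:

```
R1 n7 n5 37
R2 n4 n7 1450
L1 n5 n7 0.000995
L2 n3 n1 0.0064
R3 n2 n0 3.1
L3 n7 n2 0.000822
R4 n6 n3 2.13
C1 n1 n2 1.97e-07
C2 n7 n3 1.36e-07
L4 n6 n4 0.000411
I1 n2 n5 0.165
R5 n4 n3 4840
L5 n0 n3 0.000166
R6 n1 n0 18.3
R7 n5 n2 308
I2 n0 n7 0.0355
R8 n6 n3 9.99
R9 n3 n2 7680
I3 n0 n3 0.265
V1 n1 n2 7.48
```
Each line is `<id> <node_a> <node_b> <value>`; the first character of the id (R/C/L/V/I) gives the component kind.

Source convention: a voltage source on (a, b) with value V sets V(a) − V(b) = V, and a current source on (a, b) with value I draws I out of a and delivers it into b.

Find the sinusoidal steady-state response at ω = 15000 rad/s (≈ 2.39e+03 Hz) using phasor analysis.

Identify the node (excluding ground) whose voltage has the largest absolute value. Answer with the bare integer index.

Apply KCL at each of the 7 non-ground nodes and solve the resulting linear system.
Node n1: branches {L2, C1, R6, V1} → V_1 = 6.516+0.1770j
Node n2: branches {R3, L3, C1, I1, R7, R9, V1} → V_2 = -0.9637+0.1770j
Node n3: branches {L2, R4, C2, R5, L5, R8, R9, I3} → V_3 = 0.1662+0.6357j
Node n4: branches {R2, L4, R5} → V_4 = 0.1565+0.6341j
Node n5: branches {R1, L1, I1, R7} → V_5 = 0.2295+4.653j
Node n6: branches {R4, L4, R8} → V_6 = 0.1651+0.6381j
Node n7: branches {R1, R2, L1, L3, C2, I2} → V_7 = -0.7914+2.660j
Source currents: i(V1)=-0.3513+0.03437j

1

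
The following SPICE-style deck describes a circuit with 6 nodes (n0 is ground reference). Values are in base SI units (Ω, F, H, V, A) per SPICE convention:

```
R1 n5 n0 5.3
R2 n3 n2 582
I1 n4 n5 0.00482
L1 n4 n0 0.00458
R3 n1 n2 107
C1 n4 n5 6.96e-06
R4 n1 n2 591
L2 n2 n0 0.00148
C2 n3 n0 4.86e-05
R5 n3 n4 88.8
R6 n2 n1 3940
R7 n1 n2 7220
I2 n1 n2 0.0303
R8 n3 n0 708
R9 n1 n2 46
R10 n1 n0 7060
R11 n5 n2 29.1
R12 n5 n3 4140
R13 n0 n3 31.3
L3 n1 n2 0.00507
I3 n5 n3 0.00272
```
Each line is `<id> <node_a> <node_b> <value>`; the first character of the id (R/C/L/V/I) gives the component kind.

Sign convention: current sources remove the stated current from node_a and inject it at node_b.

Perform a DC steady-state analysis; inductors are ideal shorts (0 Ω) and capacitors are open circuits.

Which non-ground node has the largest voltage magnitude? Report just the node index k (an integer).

MNA unknowns: 5 node voltages V₁..V_5 plus 3 source currents (L1, L2, L3)
R1: Y=0.1887 on G[5,0]
R2: Y=0.001718 on G[3,2]
I1: z[4]−=0.00482, z[5]+=0.00482
L1: row V4−V0=0, i_L1 at 4,0
R3: Y=0.009346 on G[1,2]
C1: Y=0.000 on G[4,5]
R4: Y=0.001692 on G[1,2]
L2: row V2−V0=0, i_L2 at 2,0
C2: Y=0.000 on G[3,0]
R5: Y=0.01126 on G[3,4]
R6: Y=0.0002538 on G[2,1]
R7: Y=0.0001385 on G[1,2]
I2: z[1]−=0.0303, z[2]+=0.0303
R8: Y=0.001412 on G[3,0]
R9: Y=0.02174 on G[1,2]
R10: Y=0.0001416 on G[1,0]
R11: Y=0.03436 on G[5,2]
R12: Y=0.0002415 on G[5,3]
R13: Y=0.03195 on G[0,3]
L3: row V1−V2=0, i_L3 at 1,2
I3: z[5]−=0.00272, z[3]+=0.00272
solve → V1=0.000, V2=0.000, V3=0.05844, V4=0.000, V5=0.009468
aux → i_L1=-0.004162, i_L2=0.0004258, i_L3=-0.03030

3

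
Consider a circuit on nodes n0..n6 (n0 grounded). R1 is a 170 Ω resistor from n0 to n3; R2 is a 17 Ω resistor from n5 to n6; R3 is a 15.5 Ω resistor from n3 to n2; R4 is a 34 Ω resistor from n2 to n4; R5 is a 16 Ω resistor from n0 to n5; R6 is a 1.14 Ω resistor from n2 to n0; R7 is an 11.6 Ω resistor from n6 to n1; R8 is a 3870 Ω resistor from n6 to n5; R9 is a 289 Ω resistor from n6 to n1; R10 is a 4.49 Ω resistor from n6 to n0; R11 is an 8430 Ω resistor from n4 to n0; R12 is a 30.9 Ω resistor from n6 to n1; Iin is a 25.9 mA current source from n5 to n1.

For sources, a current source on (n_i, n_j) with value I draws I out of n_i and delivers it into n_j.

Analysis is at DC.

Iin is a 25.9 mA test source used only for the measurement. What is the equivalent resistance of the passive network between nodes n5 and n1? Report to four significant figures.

R_eq = 17.46 Ω

Apply KCL at each of the 6 non-ground nodes and solve the resulting linear system.
Node n1: branches {R7, R9, R12, Iin} → V_1 = 0.2648
Node n2: branches {R3, R4, R6} → V_2 = 0.000
Node n3: branches {R1, R3} → V_3 = 0.000
Node n4: branches {R4, R11} → V_4 = 0.000
Node n5: branches {R2, R5, R8, Iin} → V_5 = -0.1875
Node n6: branches {R2, R7, R8, R9, R10, R12} → V_6 = 0.05261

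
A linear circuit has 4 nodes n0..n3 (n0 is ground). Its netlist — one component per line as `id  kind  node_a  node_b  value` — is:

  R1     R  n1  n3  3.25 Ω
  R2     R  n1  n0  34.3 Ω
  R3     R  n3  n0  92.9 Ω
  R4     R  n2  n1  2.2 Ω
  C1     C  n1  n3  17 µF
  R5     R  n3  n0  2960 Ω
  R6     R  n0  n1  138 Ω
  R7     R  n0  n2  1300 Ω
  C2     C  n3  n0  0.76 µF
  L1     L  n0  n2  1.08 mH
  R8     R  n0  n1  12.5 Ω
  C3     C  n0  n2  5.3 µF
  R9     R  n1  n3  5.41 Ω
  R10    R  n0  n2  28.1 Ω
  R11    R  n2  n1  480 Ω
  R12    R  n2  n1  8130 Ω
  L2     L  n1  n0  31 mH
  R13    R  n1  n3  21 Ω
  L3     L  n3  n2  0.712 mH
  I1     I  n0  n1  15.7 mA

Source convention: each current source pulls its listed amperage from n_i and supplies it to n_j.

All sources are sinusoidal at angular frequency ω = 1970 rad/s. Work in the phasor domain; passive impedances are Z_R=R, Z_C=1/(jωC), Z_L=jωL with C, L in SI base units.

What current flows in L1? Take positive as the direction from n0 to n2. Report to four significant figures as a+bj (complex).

-0.01230+0.004217j A

MNA unknowns: 3 node voltages V₁..V_3
R1: Y=0.3077+0.000j on G[1,3]
R2: Y=0.02915+0.000j on G[1,0]
R3: Y=0.01076+0.000j on G[3,0]
R4: Y=0.4545+0.000j on G[2,1]
C1: Y=0.000+0.03349j on G[1,3]
R5: Y=0.0003378+0.000j on G[3,0]
R6: Y=0.007246+0.000j on G[0,1]
R7: Y=0.0007692+0.000j on G[0,2]
C2: Y=0.000+0.001497j on G[3,0]
L1: Y=0.000-0.4700j on G[0,2]
R8: Y=0.08000+0.000j on G[0,1]
C3: Y=0.000+0.01044j on G[0,2]
R9: Y=0.1848+0.000j on G[1,3]
R10: Y=0.03559+0.000j on G[0,2]
R11: Y=0.002083+0.000j on G[2,1]
R12: Y=0.0001230+0.000j on G[2,1]
L2: Y=0.000-0.01637j on G[1,0]
R13: Y=0.04762+0.000j on G[1,3]
L3: Y=0.000-0.7129j on G[3,2]
I1: z[0]−=0.0157, z[1]+=0.0157
solve → V1=0.02402+0.02722j, V2=0.008972+0.02617j, V3=0.01409+0.03385j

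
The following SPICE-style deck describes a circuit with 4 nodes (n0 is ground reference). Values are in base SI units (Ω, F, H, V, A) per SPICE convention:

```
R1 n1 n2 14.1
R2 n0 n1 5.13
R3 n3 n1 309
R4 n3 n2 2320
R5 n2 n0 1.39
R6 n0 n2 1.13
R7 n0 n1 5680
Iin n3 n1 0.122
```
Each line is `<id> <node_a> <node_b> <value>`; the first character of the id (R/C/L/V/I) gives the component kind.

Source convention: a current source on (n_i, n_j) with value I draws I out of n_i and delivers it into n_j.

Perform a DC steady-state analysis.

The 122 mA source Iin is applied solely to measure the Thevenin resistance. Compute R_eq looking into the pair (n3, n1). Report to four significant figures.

R_eq = 272.7 Ω

Apply KCL at each of the 3 non-ground nodes and solve the resulting linear system.
Node n1: branches {R1, R2, R3, R7, Iin} → V_1 = 0.05213
Node n2: branches {R1, R4, R5, R6} → V_2 = -0.006339
Node n3: branches {R3, R4, Iin} → V_3 = -33.22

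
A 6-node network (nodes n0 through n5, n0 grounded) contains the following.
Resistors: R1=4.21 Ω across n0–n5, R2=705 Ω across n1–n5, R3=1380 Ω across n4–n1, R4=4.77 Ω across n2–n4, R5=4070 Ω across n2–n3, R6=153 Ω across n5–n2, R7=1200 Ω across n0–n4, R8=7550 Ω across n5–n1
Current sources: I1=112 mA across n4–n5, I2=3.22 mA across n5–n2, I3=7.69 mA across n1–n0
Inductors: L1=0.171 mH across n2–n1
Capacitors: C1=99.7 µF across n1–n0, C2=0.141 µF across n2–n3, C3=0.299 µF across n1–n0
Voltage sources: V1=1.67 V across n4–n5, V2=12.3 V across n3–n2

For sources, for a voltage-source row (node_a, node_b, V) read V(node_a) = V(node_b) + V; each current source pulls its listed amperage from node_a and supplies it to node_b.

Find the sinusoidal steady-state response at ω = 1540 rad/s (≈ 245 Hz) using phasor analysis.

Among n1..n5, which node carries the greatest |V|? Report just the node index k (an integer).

3

Apply KCL at each of the 5 non-ground nodes and solve the resulting linear system.
Node n1: branches {R2, R3, L1, C1, R8, C3, I3} → V_1 = 0.5403-0.7629j
Node n2: branches {L1, R4, R5, R6, C2, I2, V2} → V_2 = 0.5187-0.7296j
Node n3: branches {R5, C2, V2} → V_3 = 12.82-0.7296j
Node n4: branches {R3, I1, R4, R7, V1} → V_4 = 1.139-0.3491j
Node n5: branches {R1, R2, I1, R6, R8, I2, V1} → V_5 = -0.5310-0.3491j
Source currents: i(V1)=-0.2434-0.07979j, i(V2)=-0.003022-0.002671j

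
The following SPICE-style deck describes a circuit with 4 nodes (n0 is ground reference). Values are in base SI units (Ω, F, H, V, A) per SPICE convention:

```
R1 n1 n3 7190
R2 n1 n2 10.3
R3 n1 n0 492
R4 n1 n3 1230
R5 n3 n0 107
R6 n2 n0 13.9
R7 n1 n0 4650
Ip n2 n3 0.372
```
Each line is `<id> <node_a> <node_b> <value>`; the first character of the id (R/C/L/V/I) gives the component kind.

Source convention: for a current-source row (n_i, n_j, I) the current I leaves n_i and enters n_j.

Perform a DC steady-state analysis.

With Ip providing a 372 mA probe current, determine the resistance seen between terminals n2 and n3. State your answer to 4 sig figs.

R_eq = 108.3 Ω

MNA unknowns: 3 node voltages V₁..V_3
R1: Y=0.0001391 on G[1,3]
R2: Y=0.09709 on G[1,2]
R3: Y=0.002033 on G[1,0]
R4: Y=0.0008130 on G[1,3]
R5: Y=0.009346 on G[3,0]
R6: Y=0.07194 on G[2,0]
R7: Y=0.0002151 on G[1,0]
Ip: z[2]−=0.372, z[3]+=0.372
solve → V1=-4.035, V2=-4.518, V3=35.75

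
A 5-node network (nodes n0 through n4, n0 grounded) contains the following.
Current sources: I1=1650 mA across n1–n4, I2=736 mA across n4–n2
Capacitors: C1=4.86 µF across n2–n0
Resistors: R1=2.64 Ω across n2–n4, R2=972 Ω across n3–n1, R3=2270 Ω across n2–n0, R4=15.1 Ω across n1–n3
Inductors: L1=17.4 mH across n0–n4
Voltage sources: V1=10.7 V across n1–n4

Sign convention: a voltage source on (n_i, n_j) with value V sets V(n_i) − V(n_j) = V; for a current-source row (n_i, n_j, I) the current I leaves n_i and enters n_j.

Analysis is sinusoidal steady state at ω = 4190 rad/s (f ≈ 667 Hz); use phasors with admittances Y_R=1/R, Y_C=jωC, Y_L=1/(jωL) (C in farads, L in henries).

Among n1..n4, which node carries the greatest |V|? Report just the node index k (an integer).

MNA unknowns: 4 node voltages V₁..V_4 plus 1 source current (V1)
I1: z[1]−=1.65, z[4]+=1.65
C1: Y=0.000+0.02036j on G[2,0]
R1: Y=0.3788+0.000j on G[2,4]
L1: Y=0.000-0.01372j on G[0,4]
R2: Y=0.001029+0.000j on G[3,1]
R3: Y=0.0004405+0.000j on G[2,0]
I2: z[4]−=0.736, z[2]+=0.736
R4: Y=0.06623+0.000j on G[1,3]
V1: row V1−V4=10.7, i_V1 at 1,4
solve → V1=4.893-0.9023j, V2=-3.896-0.6921j, V3=4.893-0.9023j, V4=-5.807-0.9023j
aux → i_V1=-1.650+0.000j

4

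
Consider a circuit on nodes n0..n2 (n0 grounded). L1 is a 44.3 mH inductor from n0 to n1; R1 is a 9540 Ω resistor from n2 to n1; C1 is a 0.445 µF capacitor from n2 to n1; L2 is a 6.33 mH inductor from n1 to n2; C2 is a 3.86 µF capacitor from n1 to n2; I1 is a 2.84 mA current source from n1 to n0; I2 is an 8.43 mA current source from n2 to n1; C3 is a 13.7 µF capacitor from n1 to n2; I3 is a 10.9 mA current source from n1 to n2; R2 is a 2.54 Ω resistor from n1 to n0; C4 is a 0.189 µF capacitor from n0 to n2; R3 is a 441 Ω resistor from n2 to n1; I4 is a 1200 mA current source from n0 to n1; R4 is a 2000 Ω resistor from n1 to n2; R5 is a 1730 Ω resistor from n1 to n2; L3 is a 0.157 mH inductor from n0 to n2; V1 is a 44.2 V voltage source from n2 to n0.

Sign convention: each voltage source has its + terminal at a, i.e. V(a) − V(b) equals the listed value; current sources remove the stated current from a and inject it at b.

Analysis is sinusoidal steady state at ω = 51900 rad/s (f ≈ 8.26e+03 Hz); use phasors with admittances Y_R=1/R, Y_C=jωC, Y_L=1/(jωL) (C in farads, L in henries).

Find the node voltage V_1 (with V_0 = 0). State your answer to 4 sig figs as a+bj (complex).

37.93+14.74j V

MNA unknowns: 2 node voltages V₁..V_2 plus 1 source current (V1)
L1: Y=0.000-0.0004349j on G[0,1]
R1: Y=0.0001048+0.000j on G[2,1]
C1: Y=0.000+0.02310j on G[2,1]
L2: Y=0.000-0.003044j on G[1,2]
C2: Y=0.000+0.2003j on G[1,2]
I1: z[1]−=0.00284, z[0]+=0.00284
I2: z[2]−=0.00843, z[1]+=0.00843
C3: Y=0.000+0.7110j on G[1,2]
I3: z[1]−=0.0109, z[2]+=0.0109
R2: Y=0.3937+0.000j on G[1,0]
C4: Y=0.000+0.009809j on G[0,2]
R3: Y=0.002268+0.000j on G[2,1]
I4: z[0]−=1.2, z[1]+=1.2
R4: Y=0.0005000+0.000j on G[1,2]
R5: Y=0.0005780+0.000j on G[1,2]
L3: Y=0.000-0.1227j on G[0,2]
V1: row V2−V0=44.2, i_V1 at 2,0
solve → V1=37.93+14.74j, V2=44.20+0.000j
aux → i_V1=-13.74-0.7940j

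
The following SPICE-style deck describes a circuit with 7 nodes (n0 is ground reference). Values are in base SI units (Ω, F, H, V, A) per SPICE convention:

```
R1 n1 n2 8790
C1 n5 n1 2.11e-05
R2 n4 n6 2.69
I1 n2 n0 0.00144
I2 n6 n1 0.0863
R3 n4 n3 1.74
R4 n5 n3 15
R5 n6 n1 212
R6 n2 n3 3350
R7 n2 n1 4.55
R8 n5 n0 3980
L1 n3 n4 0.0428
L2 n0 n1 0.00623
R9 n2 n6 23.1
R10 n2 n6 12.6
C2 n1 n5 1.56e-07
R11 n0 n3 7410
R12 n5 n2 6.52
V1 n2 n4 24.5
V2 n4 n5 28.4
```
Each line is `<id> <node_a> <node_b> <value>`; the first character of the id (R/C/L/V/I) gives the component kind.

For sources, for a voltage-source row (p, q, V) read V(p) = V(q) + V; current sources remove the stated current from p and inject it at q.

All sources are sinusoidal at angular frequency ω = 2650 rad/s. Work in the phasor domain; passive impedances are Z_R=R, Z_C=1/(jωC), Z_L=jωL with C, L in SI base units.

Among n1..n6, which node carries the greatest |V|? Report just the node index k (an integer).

5

Apply KCL at each of the 6 non-ground nodes and solve the resulting linear system.
Node n1: branches {R1, C1, I2, R5, R7, L2, C2} → V_1 = 0.08078+0.2359j
Node n2: branches {R1, I1, R6, R7, R9, R10, R12, V1} → V_2 = 3.269+12.68j
Node n3: branches {R3, R4, R6, L1, R11} → V_3 = -24.16+12.64j
Node n4: branches {R2, R3, L1, V1, V2} → V_4 = -21.23+12.68j
Node n5: branches {C1, R4, R8, C2, R12, V2} → V_5 = -49.63+12.68j
Node n6: branches {R2, I2, R5, R9, R10} → V_6 = -15.18+12.57j
Source currents: i(V1)=-11.09-2.752j, i(V2)=-10.52-2.794j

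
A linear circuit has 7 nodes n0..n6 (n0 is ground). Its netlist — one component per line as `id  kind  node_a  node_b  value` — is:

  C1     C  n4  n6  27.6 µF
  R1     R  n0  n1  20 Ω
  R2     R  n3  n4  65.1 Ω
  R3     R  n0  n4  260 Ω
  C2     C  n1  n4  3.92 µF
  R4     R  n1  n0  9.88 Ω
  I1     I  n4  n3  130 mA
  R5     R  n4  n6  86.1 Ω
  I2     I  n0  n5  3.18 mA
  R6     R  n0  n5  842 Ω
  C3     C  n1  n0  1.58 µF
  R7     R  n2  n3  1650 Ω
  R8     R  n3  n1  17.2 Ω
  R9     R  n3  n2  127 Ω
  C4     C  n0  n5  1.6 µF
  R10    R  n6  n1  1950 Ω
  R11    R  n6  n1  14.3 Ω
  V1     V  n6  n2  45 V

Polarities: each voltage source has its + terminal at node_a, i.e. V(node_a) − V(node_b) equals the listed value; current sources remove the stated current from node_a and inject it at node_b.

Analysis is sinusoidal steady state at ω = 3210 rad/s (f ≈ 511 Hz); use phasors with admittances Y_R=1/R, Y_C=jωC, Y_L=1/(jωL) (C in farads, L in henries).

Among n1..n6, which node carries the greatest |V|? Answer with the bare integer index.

MNA unknowns: 6 node voltages V₁..V_6 plus 1 source current (V1)
C1: Y=0.000+0.08860j on G[4,6]
R1: Y=0.05000+0.000j on G[0,1]
R2: Y=0.01536+0.000j on G[3,4]
R3: Y=0.003846+0.000j on G[0,4]
C2: Y=0.000+0.01258j on G[1,4]
R4: Y=0.1012+0.000j on G[1,0]
I1: z[4]−=0.13, z[3]+=0.13
R5: Y=0.01161+0.000j on G[4,6]
I2: z[0]−=0.00318, z[5]+=0.00318
R6: Y=0.001188+0.000j on G[0,5]
C3: Y=0.000+0.005072j on G[1,0]
R7: Y=0.0006061+0.000j on G[2,3]
R8: Y=0.05814+0.000j on G[3,1]
R9: Y=0.007874+0.000j on G[3,2]
C4: Y=0.000+0.005136j on G[0,5]
R10: Y=0.0005128+0.000j on G[6,1]
R11: Y=0.06993+0.000j on G[6,1]
V1: row V6−V2=45, i_V1 at 6,2
solve → V1=-0.03912-0.03387j, V2=-42.77-0.5576j, V3=-2.586+0.1775j, V4=1.493+1.383j, V5=0.1359-0.5877j, V6=2.234-0.5576j
aux → i_V1=-0.3407-0.006234j

2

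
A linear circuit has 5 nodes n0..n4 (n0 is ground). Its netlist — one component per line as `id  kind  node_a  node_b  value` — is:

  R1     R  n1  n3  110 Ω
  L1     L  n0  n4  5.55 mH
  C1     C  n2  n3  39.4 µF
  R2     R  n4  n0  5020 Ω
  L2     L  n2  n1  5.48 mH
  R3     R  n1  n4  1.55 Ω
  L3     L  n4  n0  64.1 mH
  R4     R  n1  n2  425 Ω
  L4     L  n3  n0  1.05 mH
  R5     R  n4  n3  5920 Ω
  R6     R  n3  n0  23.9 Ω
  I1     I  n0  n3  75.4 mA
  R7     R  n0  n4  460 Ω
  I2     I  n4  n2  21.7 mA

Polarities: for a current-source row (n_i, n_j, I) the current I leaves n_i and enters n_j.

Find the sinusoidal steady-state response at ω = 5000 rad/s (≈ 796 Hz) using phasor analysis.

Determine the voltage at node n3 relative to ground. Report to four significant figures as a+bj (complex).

0.09315+0.3946j V

MNA unknowns: 4 node voltages V₁..V_4
R1: Y=0.009091+0.000j on G[1,3]
L1: Y=0.000-0.03604j on G[0,4]
C1: Y=0.000+0.1970j on G[2,3]
R2: Y=0.0001992+0.000j on G[4,0]
L2: Y=0.000-0.03650j on G[2,1]
R3: Y=0.6452+0.000j on G[1,4]
L3: Y=0.000-0.003120j on G[4,0]
R4: Y=0.002353+0.000j on G[1,2]
L4: Y=0.000-0.1905j on G[3,0]
R5: Y=0.0001689+0.000j on G[4,3]
R6: Y=0.04184+0.000j on G[3,0]
I1: z[0]−=0.0754, z[3]+=0.0754
R7: Y=0.002174+0.000j on G[0,4]
I2: z[4]−=0.0217, z[2]+=0.0217
solve → V1=-0.009082-0.08941j, V2=0.1096+0.3712j, V3=0.09315+0.3946j, V4=-0.03701-0.09120j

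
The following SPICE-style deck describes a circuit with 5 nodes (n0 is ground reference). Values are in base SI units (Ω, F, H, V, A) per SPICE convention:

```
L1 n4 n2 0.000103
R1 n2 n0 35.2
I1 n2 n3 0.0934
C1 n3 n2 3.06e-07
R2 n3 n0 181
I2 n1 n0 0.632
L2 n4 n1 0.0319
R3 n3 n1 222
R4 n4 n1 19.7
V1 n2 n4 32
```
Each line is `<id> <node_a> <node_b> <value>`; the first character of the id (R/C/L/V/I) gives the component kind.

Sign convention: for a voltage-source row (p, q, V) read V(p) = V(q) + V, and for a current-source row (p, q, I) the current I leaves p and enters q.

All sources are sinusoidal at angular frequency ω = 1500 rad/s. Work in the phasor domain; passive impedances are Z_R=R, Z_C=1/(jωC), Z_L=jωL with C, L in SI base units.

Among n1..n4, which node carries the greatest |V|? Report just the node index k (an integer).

MNA unknowns: 4 node voltages V₁..V_4 plus 1 source current (V1)
L1: Y=0.000-6.472j on G[4,2]
R1: Y=0.02841+0.000j on G[2,0]
I1: z[2]−=0.0934, z[3]+=0.0934
C1: Y=0.000+0.0004590j on G[3,2]
R2: Y=0.005525+0.000j on G[3,0]
I2: z[1]−=0.632, z[0]+=0.632
L2: Y=0.000-0.02090j on G[4,1]
R3: Y=0.004505+0.000j on G[3,1]
R4: Y=0.05076+0.000j on G[4,1]
V1: row V2−V4=32, i_V1 at 2,4
solve → V1=-58.48-2.726j, V2=-18.94+0.2551j, V3=-17.02-1.312j, V4=-50.94+0.2551j
aux → i_V1=0.4453+207.1j

1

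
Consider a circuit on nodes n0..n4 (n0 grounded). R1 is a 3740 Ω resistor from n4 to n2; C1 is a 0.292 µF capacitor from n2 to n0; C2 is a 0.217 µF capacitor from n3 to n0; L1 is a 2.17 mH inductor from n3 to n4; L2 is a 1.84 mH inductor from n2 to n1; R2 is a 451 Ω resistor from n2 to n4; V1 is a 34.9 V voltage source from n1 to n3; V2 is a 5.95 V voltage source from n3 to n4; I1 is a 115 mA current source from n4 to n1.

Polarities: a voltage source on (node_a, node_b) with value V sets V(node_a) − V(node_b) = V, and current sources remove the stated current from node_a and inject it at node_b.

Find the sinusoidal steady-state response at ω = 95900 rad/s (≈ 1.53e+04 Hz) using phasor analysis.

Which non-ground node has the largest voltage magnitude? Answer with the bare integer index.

Element admittances at ω=95900 rad/s:
  Y(R1) = 0.0002674+0.000j S between n4,n2
  Y(C1) = 0.000+0.02800j S between n2,n0
  Y(C2) = 0.000+0.02081j S between n3,n0
  Y(L1) = 0.000-0.004805j S between n3,n4
  Y(L2) = 0.000-0.005667j S between n2,n1
  Y(R2) = 0.002217+0.000j S between n2,n4
  V1: constraint V(n1)−V(n3) = 34.9
  V2: constraint V(n3)−V(n4) = 5.95
  I1: injects 0.115 A into n1 (from n4)
Assemble and solve the 6×6 MNA system:
  V(n1)=51.00+5.027j  V(n2)=-11.97-3.736j  V(n3)=16.10+5.027j  V(n4)=10.15+5.027j
  i(V1)=0.06534+0.3568j  i(V2)=0.1700+0.05036j

1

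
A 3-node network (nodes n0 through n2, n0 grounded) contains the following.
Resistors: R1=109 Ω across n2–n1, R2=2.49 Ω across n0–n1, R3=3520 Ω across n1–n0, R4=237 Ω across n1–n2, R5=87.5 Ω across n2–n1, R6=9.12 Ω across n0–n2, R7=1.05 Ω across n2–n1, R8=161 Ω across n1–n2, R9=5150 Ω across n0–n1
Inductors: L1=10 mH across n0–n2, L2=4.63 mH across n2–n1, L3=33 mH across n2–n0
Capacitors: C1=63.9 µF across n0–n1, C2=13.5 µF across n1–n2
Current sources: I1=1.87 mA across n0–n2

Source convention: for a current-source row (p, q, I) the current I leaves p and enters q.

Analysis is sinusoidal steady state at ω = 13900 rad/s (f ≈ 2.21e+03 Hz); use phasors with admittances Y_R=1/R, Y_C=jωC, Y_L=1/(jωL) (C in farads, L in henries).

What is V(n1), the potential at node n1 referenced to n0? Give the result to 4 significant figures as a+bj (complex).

0.0008591-0.001426j V

Element admittances at ω=13900 rad/s:
  Y(R1) = 0.009174+0.000j S between n2,n1
  Y(R2) = 0.4016+0.000j S between n0,n1
  Y(R3) = 0.0002841+0.000j S between n1,n0
  Y(L1) = 0.000-0.007194j S between n0,n2
  Y(R4) = 0.004219+0.000j S between n1,n2
  Y(C1) = 0.000+0.8882j S between n0,n1
  Y(R5) = 0.01143+0.000j S between n2,n1
  Y(L2) = 0.000-0.01554j S between n2,n1
  Y(R6) = 0.1096+0.000j S between n0,n2
  Y(R7) = 0.9524+0.000j S between n2,n1
  Y(L3) = 0.000-0.002180j S between n2,n0
  Y(R8) = 0.006211+0.000j S between n1,n2
  Y(R9) = 0.0001942+0.000j S between n0,n1
  Y(C2) = 0.000+0.1876j S between n1,n2
  I1: injects 0.00187 A into n2 (from n0)
Assemble and solve the 2×2 MNA system:
  V(n1)=0.0008591-0.001426j  V(n2)=0.002482-0.001517j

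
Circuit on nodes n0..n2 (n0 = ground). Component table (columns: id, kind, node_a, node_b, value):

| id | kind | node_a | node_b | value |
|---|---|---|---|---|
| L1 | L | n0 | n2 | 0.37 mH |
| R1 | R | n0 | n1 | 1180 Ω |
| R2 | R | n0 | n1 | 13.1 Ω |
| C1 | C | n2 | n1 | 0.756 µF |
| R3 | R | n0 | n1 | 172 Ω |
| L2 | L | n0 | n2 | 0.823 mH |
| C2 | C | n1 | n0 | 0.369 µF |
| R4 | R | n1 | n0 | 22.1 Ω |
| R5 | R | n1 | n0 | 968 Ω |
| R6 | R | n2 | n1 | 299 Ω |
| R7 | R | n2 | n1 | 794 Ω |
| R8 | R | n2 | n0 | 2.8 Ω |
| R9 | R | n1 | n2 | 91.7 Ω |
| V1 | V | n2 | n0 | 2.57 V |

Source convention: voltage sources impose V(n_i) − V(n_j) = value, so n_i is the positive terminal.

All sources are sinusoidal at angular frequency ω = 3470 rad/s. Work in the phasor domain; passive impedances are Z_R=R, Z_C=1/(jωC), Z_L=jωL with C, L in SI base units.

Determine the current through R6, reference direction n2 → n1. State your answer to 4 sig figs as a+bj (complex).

0.007671-0.0001308j A

MNA unknowns: 2 node voltages V₁..V_2 plus 1 source current (V1)
L1: Y=0.000-0.7789j on G[0,2]
R1: Y=0.0008475+0.000j on G[0,1]
R2: Y=0.07634+0.000j on G[0,1]
C1: Y=0.000+0.002623j on G[2,1]
R3: Y=0.005814+0.000j on G[0,1]
L2: Y=0.000-0.3502j on G[0,2]
C2: Y=0.000+0.001280j on G[1,0]
R4: Y=0.04525+0.000j on G[1,0]
R5: Y=0.001033+0.000j on G[1,0]
R6: Y=0.003344+0.000j on G[2,1]
R7: Y=0.001259+0.000j on G[2,1]
R8: Y=0.3571+0.000j on G[2,0]
R9: Y=0.01091+0.000j on G[1,2]
V1: row V2−V0=2.57, i_V1 at 2,0
solve → V1=0.2763+0.03911j, V2=2.570+0.000j
aux → i_V1=-0.9535+2.896j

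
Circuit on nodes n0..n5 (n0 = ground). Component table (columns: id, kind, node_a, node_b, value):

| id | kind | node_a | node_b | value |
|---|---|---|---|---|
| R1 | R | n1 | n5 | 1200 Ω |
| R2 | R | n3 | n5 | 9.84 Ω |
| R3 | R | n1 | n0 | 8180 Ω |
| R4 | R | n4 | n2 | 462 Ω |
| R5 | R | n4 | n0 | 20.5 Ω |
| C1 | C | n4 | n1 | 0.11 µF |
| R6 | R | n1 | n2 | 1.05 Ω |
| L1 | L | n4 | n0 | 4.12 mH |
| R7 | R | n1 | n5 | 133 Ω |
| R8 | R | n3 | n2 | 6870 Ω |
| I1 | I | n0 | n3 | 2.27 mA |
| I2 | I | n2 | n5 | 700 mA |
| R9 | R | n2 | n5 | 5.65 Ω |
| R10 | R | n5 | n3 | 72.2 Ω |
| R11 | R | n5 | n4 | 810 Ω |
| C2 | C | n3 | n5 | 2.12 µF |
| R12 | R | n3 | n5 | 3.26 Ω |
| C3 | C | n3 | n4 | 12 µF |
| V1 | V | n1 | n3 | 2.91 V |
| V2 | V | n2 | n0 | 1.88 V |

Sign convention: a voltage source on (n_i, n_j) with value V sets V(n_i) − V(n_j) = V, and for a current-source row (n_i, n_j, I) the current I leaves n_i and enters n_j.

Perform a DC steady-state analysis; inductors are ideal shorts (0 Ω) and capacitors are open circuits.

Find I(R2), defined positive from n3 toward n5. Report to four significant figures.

-0.1835 A

Apply KCL at each of the 5 non-ground nodes and solve the resulting linear system.
Node n1: branches {R1, R3, C1, R6, R7, V1} → V_1 = 2.673
Node n2: branches {R4, R6, R8, I2, R9, V2} → V_2 = 1.880
Node n3: branches {R2, R8, I1, R10, C2, R12, C3, V1} → V_3 = -0.2368
Node n4: branches {R4, R5, C1, L1, R11, C3} → V_4 = 0.000
Node n5: branches {R1, R2, R7, I2, R9, R10, R11, C2, R12} → V_5 = 1.569
Source currents: i(L1)=0.006006, i(V1)=-0.7649, i(V2)=-0.004063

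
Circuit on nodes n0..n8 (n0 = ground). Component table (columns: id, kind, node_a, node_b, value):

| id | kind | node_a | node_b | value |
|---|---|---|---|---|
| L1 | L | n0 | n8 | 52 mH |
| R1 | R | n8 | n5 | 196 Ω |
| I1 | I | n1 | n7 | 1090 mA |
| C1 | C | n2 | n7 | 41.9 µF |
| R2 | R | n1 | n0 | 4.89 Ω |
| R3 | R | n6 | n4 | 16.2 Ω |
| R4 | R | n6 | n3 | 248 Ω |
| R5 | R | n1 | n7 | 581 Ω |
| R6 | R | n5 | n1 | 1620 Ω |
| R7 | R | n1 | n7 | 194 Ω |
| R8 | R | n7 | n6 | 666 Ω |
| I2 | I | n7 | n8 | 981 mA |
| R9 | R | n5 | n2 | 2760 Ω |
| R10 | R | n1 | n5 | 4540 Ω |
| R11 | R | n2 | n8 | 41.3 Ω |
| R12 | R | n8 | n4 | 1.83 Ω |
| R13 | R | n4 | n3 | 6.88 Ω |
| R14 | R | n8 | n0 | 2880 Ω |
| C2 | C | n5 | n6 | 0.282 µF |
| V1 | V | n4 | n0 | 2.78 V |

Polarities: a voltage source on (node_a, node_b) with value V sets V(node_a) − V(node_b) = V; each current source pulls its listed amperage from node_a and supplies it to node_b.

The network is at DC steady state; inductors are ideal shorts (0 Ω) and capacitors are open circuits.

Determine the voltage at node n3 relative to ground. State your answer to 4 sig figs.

2.784 V

Element admittances at DC:
  L1: short n0↔n8 (DC inductor)
  Y(R1) = 0.005102 S between n8,n5
  I1: injects 1.09 A into n7 (from n1)
  Y(C1) = 0.000 S between n2,n7
  Y(R2) = 0.2045 S between n1,n0
  Y(R3) = 0.06173 S between n6,n4
  Y(R4) = 0.004032 S between n6,n3
  Y(R5) = 0.001721 S between n1,n7
  Y(R6) = 0.0006173 S between n5,n1
  Y(R7) = 0.005155 S between n1,n7
  Y(R8) = 0.001502 S between n7,n6
  I2: injects 0.981 A into n8 (from n7)
  Y(R9) = 0.0003623 S between n5,n2
  Y(R10) = 0.0002203 S between n1,n5
  Y(R11) = 0.02421 S between n2,n8
  Y(R12) = 0.5464 S between n8,n4
  Y(R13) = 0.1453 S between n4,n3
  Y(R14) = 0.0003472 S between n8,n0
  Y(C2) = 0.000 S between n5,n6
  V1: constraint V(n4)−V(n0) = 2.78
Assemble and solve the 10×10 MNA system:
  V(n1)=-4.829  V(n2)=-0.009470  V(n3)=2.784  V(n4)=2.780  V(n5)=-0.6423  V(n6)=2.932  V(n7)=9.574  V(n8)=0.000
  i(L1)=-2.497  i(V1)=-1.509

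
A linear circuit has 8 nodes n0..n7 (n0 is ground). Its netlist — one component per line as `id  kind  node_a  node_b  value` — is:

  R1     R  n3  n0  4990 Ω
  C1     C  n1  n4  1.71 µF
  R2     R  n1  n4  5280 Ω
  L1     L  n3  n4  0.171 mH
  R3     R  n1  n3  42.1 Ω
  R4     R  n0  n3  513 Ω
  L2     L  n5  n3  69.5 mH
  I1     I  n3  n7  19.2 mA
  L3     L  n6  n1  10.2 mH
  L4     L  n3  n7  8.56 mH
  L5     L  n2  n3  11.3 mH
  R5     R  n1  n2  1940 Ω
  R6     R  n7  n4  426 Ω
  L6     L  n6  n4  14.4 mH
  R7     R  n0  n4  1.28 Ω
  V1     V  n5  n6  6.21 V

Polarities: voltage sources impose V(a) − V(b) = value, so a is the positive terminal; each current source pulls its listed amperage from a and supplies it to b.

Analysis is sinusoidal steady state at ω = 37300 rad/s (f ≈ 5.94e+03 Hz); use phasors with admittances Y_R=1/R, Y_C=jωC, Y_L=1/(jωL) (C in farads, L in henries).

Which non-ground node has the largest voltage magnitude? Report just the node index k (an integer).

Element admittances at ω=37300 rad/s:
  Y(R1) = 0.0002004+0.000j S between n3,n0
  Y(C1) = 0.000+0.06378j S between n1,n4
  Y(R2) = 0.0001894+0.000j S between n1,n4
  Y(L1) = 0.000-0.1568j S between n3,n4
  Y(R3) = 0.02375+0.000j S between n1,n3
  Y(R4) = 0.001949+0.000j S between n0,n3
  Y(L2) = 0.000-0.0003858j S between n5,n3
  I1: injects 0.0192 A into n7 (from n3)
  Y(L3) = 0.000-0.002628j S between n6,n1
  Y(L4) = 0.000-0.003132j S between n3,n7
  Y(L5) = 0.000-0.002373j S between n2,n3
  Y(R5) = 0.0005155+0.000j S between n1,n2
  Y(R6) = 0.002347+0.000j S between n7,n4
  Y(L6) = 0.000-0.001862j S between n6,n4
  Y(R7) = 0.7812+0.000j S between n0,n4
  V1: constraint V(n5)−V(n6) = 6.21
Assemble and solve the 8×8 MNA system:
  V(n1)=0.007866-0.02205j  V(n2)=0.05661-0.06449j  V(n3)=0.06583-0.05390j  V(n4)=-0.0001811+0.0001483j  V(n5)=5.728-0.01609j  V(n6)=-0.4819-0.01609j  V(n7)=2.958+3.859j
  i(V1)=-1.458e-05+0.002184j

5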